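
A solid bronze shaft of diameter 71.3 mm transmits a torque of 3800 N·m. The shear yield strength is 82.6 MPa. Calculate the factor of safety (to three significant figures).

τ = 16T/(πd³) = 16×3800000/(π×71.3³) = 53.39 MPa.
n = τ_limit/τ = 82.6/53.39 = 1.547.

n = 1.55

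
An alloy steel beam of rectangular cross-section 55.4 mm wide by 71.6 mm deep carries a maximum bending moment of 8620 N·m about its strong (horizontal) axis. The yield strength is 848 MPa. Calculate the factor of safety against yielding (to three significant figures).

n = 4.66

Section modulus S = bh²/6 = 55.4×71.6²/6 = 47340 mm³.
σ = M/S = 8620000/47340 = 182.1 MPa.
n = 848/182.1 = 4.657.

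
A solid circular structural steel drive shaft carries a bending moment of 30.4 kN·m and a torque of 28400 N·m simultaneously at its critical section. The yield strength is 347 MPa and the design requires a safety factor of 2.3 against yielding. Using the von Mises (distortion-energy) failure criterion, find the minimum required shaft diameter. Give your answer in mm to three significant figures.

σ_allow = σ_y/n = 347/2.3 = 150.9 MPa.
For a solid shaft σ_b = 32M/(πd³) and τ = 16T/(πd³), so the von Mises stress is σ' = (16/πd³)·√(4M²+3T²).
√(4M²+3T²) = √(4×(3.040×10^7)² + 3×(2.840×10^7)²) = 7.821×10^7 N·mm.
d³ = 16×7.821×10^7/(π×150.9) = 2.640×10^6 mm³.
d = 138.2 mm.

d = 138 mm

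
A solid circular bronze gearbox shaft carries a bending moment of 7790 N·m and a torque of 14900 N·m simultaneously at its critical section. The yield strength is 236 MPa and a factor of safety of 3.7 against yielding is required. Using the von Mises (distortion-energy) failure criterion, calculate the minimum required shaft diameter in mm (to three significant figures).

d = 134 mm

σ_allow = σ_y/n = 236/3.7 = 63.78 MPa.
For a solid shaft σ_b = 32M/(πd³) and τ = 16T/(πd³), so the von Mises stress is σ' = (16/πd³)·√(4M²+3T²).
√(4M²+3T²) = √(4×(7.790×10^6)² + 3×(1.490×10^7)²) = 3.015×10^7 N·mm.
d³ = 16×3.015×10^7/(π×63.78) = 2.407×10^6 mm³.
d = 134.0 mm.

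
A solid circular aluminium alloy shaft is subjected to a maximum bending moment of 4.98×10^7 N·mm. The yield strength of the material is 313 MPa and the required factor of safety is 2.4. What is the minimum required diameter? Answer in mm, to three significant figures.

d = 157 mm

σ_allow = 313/2.4 = 130.4 MPa.
For a solid circular section σ = 32M/(πd³), so d³ = 32M/(π σ_allow) = 32×4.9800×10^7/(π×130.4) = 3.890×10^6 mm³.
d = 157.3 mm.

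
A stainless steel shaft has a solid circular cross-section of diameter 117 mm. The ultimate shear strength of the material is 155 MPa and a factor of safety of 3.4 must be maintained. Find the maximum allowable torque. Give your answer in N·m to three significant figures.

T_allow = 14300 N·m

τ_allow = 155/3.4 = 45.59 MPa.
For a solid shaft T_allow = τ_allow·πd³/16; πd³/16 = π×117³/16 = 314500 mm³.
T_allow = 45.59×314500 = 1.434×10^7 N·mm = 14340 N·m.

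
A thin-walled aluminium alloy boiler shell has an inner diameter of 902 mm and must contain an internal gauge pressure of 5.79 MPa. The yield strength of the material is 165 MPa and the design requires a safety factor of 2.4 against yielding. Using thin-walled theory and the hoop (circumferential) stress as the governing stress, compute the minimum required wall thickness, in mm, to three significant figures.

σ_allow = 165/2.4 = 68.75 MPa.
Hoop stress σ_h = pD/(2t), so t = pD/(2σ_allow) = 5.79×902/(2×68.75) = 37.98 mm.

t = 38.0 mm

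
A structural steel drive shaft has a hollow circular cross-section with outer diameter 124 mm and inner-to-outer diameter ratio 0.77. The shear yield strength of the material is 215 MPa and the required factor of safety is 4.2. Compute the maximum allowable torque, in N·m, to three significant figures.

T_allow = 12400 N·m

τ_allow = 215/4.2 = 51.19 MPa.
For a hollow shaft T_allow = τ_allow·πd_o³(1−k⁴)/16 with 1−k⁴ = 0.6485, so πd_o³(1−k⁴)/16 = 242800 mm³.
T_allow = 51.19×242800 = 1.243×10^7 N·mm = 12430 N·m.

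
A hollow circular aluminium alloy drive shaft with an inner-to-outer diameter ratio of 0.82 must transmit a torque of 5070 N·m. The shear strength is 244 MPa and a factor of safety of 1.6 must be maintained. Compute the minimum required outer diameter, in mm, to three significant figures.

τ_allow = 244/1.6 = 152.5 MPa.
For a hollow shaft τ = 16T/[πd_o³(1−k⁴)] with k = 0.82, so 1−k⁴ = 0.5479.
d_o³ = 16T/[π τ_allow (1−k⁴)] = 16×5070000/(π×152.5×0.5479) = 309000 mm³.
d_o = 67.61 mm.

d_o = 67.6 mm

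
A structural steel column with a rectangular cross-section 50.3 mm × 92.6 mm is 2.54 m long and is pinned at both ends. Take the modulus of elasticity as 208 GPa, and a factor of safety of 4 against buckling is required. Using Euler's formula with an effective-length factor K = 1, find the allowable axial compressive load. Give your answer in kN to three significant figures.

P_allow = 78.1 kN

Buckling occurs about the weak axis: I_min = h·b³/12 = 92.6×50.3³/12 = 982100 mm⁴ (b = 50.3 mm is the smaller dimension).
Effective length L_e = KL = 1×2.54 m = 2540 mm.
Euler critical load P_cr = π²EI/L_e² = π²×208000×982100/2540² = 312500 N.
P_allow = P_cr/n = 312500/4 = 78120 N.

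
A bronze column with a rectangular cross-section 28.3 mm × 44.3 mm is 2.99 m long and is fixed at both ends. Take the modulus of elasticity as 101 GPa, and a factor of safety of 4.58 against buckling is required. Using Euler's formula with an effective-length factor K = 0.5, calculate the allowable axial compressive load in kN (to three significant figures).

P_allow = 8.15 kN

Buckling occurs about the weak axis: I_min = h·b³/12 = 44.3×28.3³/12 = 83670 mm⁴ (b = 28.3 mm is the smaller dimension).
Effective length L_e = KL = 0.5×2.99 m = 1495 mm.
Euler critical load P_cr = π²EI/L_e² = π²×101000×83670/1495² = 37320 N.
P_allow = P_cr/n = 37320/4.58 = 8148 N.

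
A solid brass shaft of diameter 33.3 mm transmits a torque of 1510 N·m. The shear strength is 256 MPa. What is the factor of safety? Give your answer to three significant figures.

n = 1.23

τ = 16T/(πd³) = 16×1510000/(π×33.3³) = 208.3 MPa.
n = τ_limit/τ = 256/208.3 = 1.229.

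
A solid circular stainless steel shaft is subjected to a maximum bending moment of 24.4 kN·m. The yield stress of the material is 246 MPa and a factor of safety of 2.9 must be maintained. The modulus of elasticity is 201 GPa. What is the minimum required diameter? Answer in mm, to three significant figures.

σ_allow = 246/2.9 = 84.83 MPa.
For a solid circular section σ = 32M/(πd³), so d³ = 32M/(π σ_allow) = 32×2.4400×10^7/(π×84.83) = 2.930×10^6 mm³.
d = 143.1 mm.

d = 143 mm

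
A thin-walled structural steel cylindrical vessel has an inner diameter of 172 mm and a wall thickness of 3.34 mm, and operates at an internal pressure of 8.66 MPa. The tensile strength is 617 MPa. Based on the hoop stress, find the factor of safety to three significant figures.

n = 2.77

σ_h = pD/(2t) = 8.66×172/(2×3.34) = 223.0 MPa.
n = 617/223.0 = 2.767.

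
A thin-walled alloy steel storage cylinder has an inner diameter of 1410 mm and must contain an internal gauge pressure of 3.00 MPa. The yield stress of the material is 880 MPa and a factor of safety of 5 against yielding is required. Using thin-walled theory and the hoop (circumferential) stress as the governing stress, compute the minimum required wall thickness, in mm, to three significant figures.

t = 12.0 mm

σ_allow = 880/5 = 176.0 MPa.
Hoop stress σ_h = pD/(2t), so t = pD/(2σ_allow) = 3.00×1410/(2×176.0) = 12.02 mm.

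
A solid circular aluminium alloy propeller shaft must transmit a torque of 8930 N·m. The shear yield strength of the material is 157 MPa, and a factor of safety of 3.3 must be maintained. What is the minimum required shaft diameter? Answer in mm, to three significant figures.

Allowable shear stress τ_allow = 157/3.3 = 47.58 MPa.
For a solid shaft τ = 16T/(πd³), so d³ = 16T/(π τ_allow) = 16×8930000/(π×47.58) = 956000 mm³.
d = (956000)^(1/3) = 98.51 mm.

d = 98.5 mm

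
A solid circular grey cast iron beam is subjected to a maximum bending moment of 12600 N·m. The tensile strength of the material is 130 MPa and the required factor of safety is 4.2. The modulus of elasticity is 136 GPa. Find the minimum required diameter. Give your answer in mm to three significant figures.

d = 161 mm

σ_allow = 130/4.2 = 30.95 MPa.
For a solid circular section σ = 32M/(πd³), so d³ = 32M/(π σ_allow) = 32×1.2600×10^7/(π×30.95) = 4.146×10^6 mm³.
d = 160.7 mm.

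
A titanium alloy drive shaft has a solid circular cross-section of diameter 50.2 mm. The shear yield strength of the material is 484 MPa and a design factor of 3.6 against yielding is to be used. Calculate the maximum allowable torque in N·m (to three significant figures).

T_allow = 3340 N·m

τ_allow = 484/3.6 = 134.4 MPa.
For a solid shaft T_allow = τ_allow·πd³/16; πd³/16 = π×50.2³/16 = 24840 mm³.
T_allow = 134.4×24840 = 3.340×10^6 N·mm = 3340 N·m.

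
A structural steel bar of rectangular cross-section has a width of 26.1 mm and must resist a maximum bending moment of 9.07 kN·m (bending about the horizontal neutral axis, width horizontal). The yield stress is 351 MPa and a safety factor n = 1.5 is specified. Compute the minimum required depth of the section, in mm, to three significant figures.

σ_allow = 351/1.5 = 234.0 MPa.
For a rectangular section σ = 6M/(bh²), so h² = 6M/(b σ_allow) = 6×9070000/(26.1×234.0) = 8911 mm².
h = 94.40 mm.

h = 94.4 mm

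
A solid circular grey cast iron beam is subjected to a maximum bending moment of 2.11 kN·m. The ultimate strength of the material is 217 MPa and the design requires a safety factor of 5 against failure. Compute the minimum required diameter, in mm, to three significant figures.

σ_allow = 217/5 = 43.40 MPa.
For a solid circular section σ = 32M/(πd³), so d³ = 32M/(π σ_allow) = 32×2110000/(π×43.40) = 495200 mm³.
d = 79.12 mm.

d = 79.1 mm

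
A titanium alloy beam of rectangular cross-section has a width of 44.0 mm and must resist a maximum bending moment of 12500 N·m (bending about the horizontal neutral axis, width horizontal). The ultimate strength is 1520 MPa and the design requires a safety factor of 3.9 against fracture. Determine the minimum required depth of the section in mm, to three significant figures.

σ_allow = 1520/3.9 = 389.7 MPa.
For a rectangular section σ = 6M/(bh²), so h² = 6M/(b σ_allow) = 6×1.2500×10^7/(44.0×389.7) = 4374 mm².
h = 66.13 mm.

h = 66.1 mm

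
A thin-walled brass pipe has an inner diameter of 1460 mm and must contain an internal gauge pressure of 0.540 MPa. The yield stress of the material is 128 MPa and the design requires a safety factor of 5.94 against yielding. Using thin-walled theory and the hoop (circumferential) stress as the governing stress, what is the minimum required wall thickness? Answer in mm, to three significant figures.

t = 18.3 mm

σ_allow = 128/5.94 = 21.55 MPa.
Hoop stress σ_h = pD/(2t), so t = pD/(2σ_allow) = 0.540×1460/(2×21.55) = 18.29 mm.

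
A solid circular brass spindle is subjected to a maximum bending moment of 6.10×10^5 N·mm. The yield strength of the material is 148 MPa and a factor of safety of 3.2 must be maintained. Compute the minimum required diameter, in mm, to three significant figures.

d = 51.2 mm

σ_allow = 148/3.2 = 46.25 MPa.
For a solid circular section σ = 32M/(πd³), so d³ = 32M/(π σ_allow) = 32×610000/(π×46.25) = 134300 mm³.
d = 51.22 mm.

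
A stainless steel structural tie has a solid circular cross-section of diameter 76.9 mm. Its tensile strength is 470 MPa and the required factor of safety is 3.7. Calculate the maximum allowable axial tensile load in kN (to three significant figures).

σ_allow = 470/3.7 = 127.0 MPa.
A = πd²/4 = π×76.9²/4 = 4645 mm².
F_allow = σ_allow × A = 127.0×4645 = 590000 N.

F_allow = 590 kN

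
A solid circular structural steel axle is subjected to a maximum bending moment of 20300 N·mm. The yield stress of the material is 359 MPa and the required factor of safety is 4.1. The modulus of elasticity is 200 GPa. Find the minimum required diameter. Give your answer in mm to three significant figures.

σ_allow = 359/4.1 = 87.56 MPa.
For a solid circular section σ = 32M/(πd³), so d³ = 32M/(π σ_allow) = 32×20300/(π×87.56) = 2361 mm³.
d = 13.32 mm.

d = 13.3 mm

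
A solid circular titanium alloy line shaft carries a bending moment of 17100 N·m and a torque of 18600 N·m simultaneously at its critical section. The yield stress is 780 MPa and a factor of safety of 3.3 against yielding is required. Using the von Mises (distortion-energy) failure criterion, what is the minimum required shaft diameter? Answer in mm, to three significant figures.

σ_allow = σ_y/n = 780/3.3 = 236.4 MPa.
For a solid shaft σ_b = 32M/(πd³) and τ = 16T/(πd³), so the von Mises stress is σ' = (16/πd³)·√(4M²+3T²).
√(4M²+3T²) = √(4×(1.710×10^7)² + 3×(1.860×10^7)²) = 4.698×10^7 N·mm.
d³ = 16×4.698×10^7/(π×236.4) = 1.012×10^6 mm³.
d = 100.4 mm.

d = 100 mm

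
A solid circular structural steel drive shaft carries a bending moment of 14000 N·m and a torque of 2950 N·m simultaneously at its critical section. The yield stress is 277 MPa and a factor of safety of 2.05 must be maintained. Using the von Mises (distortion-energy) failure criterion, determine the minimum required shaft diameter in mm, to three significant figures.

d = 102 mm

σ_allow = σ_y/n = 277/2.05 = 135.1 MPa.
For a solid shaft σ_b = 32M/(πd³) and τ = 16T/(πd³), so the von Mises stress is σ' = (16/πd³)·√(4M²+3T²).
√(4M²+3T²) = √(4×(1.400×10^7)² + 3×(2.950×10^6)²) = 2.846×10^7 N·mm.
d³ = 16×2.846×10^7/(π×135.1) = 1.073×10^6 mm³.
d = 102.4 mm.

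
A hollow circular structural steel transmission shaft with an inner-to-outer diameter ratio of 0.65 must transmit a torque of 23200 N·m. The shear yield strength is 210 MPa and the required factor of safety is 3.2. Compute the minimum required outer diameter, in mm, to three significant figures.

d_o = 130 mm

τ_allow = 210/3.2 = 65.62 MPa.
For a hollow shaft τ = 16T/[πd_o³(1−k⁴)] with k = 0.65, so 1−k⁴ = 0.8215.
d_o³ = 16T/[π τ_allow (1−k⁴)] = 16×2.3200×10^7/(π×65.62×0.8215) = 2.192×10^6 mm³.
d_o = 129.9 mm.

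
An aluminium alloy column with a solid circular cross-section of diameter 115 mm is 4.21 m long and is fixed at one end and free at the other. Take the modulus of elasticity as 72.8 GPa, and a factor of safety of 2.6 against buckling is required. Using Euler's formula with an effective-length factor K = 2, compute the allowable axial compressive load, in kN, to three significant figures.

P_allow = 33.5 kN

I = πd⁴/64 = π×115⁴/64 = 8.585×10^6 mm⁴.
Effective length L_e = KL = 2×4.21 m = 8420 mm.
Euler critical load P_cr = π²EI/L_e² = π²×72800×8.585×10^6/8420² = 87010 N.
P_allow = P_cr/n = 87010/2.6 = 33470 N.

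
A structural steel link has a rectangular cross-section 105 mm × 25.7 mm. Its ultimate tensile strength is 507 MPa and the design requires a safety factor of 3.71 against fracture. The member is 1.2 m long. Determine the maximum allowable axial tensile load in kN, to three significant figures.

F_allow = 369 kN

σ_allow = 507/3.71 = 136.7 MPa.
A = 105×25.7 = 2698 mm².
F_allow = σ_allow × A = 136.7×2698 = 368800 N.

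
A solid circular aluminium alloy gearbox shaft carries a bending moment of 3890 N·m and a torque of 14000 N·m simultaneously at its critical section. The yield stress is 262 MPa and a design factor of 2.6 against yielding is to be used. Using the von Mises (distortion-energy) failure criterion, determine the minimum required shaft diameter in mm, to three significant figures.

d = 109 mm

σ_allow = σ_y/n = 262/2.6 = 100.8 MPa.
For a solid shaft σ_b = 32M/(πd³) and τ = 16T/(πd³), so the von Mises stress is σ' = (16/πd³)·√(4M²+3T²).
√(4M²+3T²) = √(4×(3.890×10^6)² + 3×(1.400×10^7)²) = 2.547×10^7 N·mm.
d³ = 16×2.547×10^7/(π×100.8) = 1.287×10^6 mm³.
d = 108.8 mm.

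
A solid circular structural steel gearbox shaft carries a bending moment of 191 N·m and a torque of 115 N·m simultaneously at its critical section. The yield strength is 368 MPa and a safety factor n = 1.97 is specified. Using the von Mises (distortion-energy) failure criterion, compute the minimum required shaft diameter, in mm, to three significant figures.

d = 22.7 mm

σ_allow = σ_y/n = 368/1.97 = 186.8 MPa.
For a solid shaft σ_b = 32M/(πd³) and τ = 16T/(πd³), so the von Mises stress is σ' = (16/πd³)·√(4M²+3T²).
√(4M²+3T²) = √(4×(191000)² + 3×(115000)²) = 430800 N·mm.
d³ = 16×430800/(π×186.8) = 11750 mm³.
d = 22.73 mm.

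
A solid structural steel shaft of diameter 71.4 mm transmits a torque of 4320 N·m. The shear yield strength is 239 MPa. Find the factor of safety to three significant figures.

τ = 16T/(πd³) = 16×4320000/(π×71.4³) = 60.44 MPa.
n = τ_limit/τ = 239/60.44 = 3.954.

n = 3.95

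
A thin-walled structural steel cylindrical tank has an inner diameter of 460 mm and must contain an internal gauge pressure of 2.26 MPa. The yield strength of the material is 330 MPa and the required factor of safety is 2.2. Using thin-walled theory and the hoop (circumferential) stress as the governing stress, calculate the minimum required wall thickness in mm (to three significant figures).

σ_allow = 330/2.2 = 150.0 MPa.
Hoop stress σ_h = pD/(2t), so t = pD/(2σ_allow) = 2.26×460/(2×150.0) = 3.465 mm.

t = 3.47 mm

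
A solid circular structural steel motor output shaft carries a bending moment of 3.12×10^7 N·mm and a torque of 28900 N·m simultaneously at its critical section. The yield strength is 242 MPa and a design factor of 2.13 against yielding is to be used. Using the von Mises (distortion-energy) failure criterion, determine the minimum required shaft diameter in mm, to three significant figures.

d = 153 mm

σ_allow = σ_y/n = 242/2.13 = 113.6 MPa.
For a solid shaft σ_b = 32M/(πd³) and τ = 16T/(πd³), so the von Mises stress is σ' = (16/πd³)·√(4M²+3T²).
√(4M²+3T²) = √(4×(3.120×10^7)² + 3×(2.890×10^7)²) = 8.000×10^7 N·mm.
d³ = 16×8.000×10^7/(π×113.6) = 3.586×10^6 mm³.
d = 153.1 mm.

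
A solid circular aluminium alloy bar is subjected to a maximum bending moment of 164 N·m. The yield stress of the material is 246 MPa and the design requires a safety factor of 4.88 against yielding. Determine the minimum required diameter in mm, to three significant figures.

d = 32.1 mm

σ_allow = 246/4.88 = 50.41 MPa.
For a solid circular section σ = 32M/(πd³), so d³ = 32M/(π σ_allow) = 32×164000/(π×50.41) = 33140 mm³.
d = 32.12 mm.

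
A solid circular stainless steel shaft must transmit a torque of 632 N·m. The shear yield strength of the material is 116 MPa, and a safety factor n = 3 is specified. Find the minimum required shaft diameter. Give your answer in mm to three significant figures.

Allowable shear stress τ_allow = 116/3 = 38.67 MPa.
For a solid shaft τ = 16T/(πd³), so d³ = 16T/(π τ_allow) = 16×632000/(π×38.67) = 83240 mm³.
d = (83240)^(1/3) = 43.66 mm.

d = 43.7 mm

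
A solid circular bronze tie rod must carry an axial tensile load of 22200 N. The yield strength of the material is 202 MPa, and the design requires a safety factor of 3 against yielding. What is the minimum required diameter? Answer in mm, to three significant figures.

d = 20.5 mm

Allowable stress σ_allow = 202/3 = 67.33 MPa.
Required area A = F/σ_allow = 22200/67.33 = 329.7 mm².
A = πd²/4 → d = √(4A/π) = 20.49 mm.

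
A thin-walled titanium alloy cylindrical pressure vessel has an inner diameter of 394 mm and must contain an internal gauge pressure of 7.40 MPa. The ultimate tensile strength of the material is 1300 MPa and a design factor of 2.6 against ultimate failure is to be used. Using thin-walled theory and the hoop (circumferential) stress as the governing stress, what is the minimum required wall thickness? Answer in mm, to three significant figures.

t = 2.92 mm

σ_allow = 1300/2.6 = 500.0 MPa.
Hoop stress σ_h = pD/(2t), so t = pD/(2σ_allow) = 7.40×394/(2×500.0) = 2.916 mm.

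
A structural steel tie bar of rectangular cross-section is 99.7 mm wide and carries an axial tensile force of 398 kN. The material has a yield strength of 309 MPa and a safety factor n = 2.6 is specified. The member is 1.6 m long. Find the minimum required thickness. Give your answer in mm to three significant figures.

σ_allow = 309/2.6 = 118.8 MPa.
Required area A = F/σ_allow = 398000/118.8 = 3349 mm².
t = A/w = 3349/99.7 = 33.59 mm.

t = 33.6 mm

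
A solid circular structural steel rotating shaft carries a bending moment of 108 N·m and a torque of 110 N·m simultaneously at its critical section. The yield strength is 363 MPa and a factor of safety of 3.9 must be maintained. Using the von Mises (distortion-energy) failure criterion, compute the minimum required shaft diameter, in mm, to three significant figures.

σ_allow = σ_y/n = 363/3.9 = 93.08 MPa.
For a solid shaft σ_b = 32M/(πd³) and τ = 16T/(πd³), so the von Mises stress is σ' = (16/πd³)·√(4M²+3T²).
√(4M²+3T²) = √(4×(108000)² + 3×(110000)²) = 288000 N·mm.
d³ = 16×288000/(π×93.08) = 15760 mm³.
d = 25.07 mm.

d = 25.1 mm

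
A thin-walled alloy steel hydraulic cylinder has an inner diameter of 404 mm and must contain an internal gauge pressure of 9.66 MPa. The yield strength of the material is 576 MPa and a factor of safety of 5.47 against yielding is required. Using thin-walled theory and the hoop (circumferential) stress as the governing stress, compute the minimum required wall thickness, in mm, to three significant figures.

t = 18.5 mm

σ_allow = 576/5.47 = 105.3 MPa.
Hoop stress σ_h = pD/(2t), so t = pD/(2σ_allow) = 9.66×404/(2×105.3) = 18.53 mm.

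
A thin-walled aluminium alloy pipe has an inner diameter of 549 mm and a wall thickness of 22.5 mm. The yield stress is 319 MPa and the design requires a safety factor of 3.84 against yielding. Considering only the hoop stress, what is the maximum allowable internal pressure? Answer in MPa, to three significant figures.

σ_allow = 319/3.84 = 83.07 MPa.
σ_h = pD/(2t) → p_allow = 2σ_allow t/D = 2×83.07×22.5/549 = 6.809 MPa.

p_allow = 6.81 MPa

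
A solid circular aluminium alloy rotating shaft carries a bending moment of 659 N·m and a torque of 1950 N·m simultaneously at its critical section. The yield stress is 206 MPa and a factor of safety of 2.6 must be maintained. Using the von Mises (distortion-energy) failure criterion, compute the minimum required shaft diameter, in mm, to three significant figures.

σ_allow = σ_y/n = 206/2.6 = 79.23 MPa.
For a solid shaft σ_b = 32M/(πd³) and τ = 16T/(πd³), so the von Mises stress is σ' = (16/πd³)·√(4M²+3T²).
√(4M²+3T²) = √(4×(659000)² + 3×(1.950×10^6)²) = 3.626×10^6 N·mm.
d³ = 16×3.626×10^6/(π×79.23) = 233100 mm³.
d = 61.54 mm.

d = 61.5 mm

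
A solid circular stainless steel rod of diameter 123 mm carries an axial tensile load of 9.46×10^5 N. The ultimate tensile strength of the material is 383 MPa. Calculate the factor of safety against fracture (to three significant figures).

n = 4.81

A = πd²/4 = 11880 mm².
σ = F/A = 946000/11880 = 79.61 MPa.
n = 383/79.61 = 4.811.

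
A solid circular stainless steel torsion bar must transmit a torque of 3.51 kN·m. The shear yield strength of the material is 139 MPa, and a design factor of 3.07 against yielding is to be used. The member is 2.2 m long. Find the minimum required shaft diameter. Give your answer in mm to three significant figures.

Allowable shear stress τ_allow = 139/3.07 = 45.28 MPa.
For a solid shaft τ = 16T/(πd³), so d³ = 16T/(π τ_allow) = 16×3510000/(π×45.28) = 394800 mm³.
d = (394800)^(1/3) = 73.36 mm.

d = 73.4 mm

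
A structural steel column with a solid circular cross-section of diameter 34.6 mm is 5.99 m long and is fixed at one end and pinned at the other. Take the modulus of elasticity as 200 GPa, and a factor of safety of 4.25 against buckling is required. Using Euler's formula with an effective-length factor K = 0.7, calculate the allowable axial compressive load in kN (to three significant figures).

I = πd⁴/64 = π×34.6⁴/64 = 70350 mm⁴.
Effective length L_e = KL = 0.7×5.99 m = 4193 mm.
Euler critical load P_cr = π²EI/L_e² = π²×200000×70350/4193² = 7899 N.
P_allow = P_cr/n = 7899/4.25 = 1859 N.

P_allow = 1.86 kN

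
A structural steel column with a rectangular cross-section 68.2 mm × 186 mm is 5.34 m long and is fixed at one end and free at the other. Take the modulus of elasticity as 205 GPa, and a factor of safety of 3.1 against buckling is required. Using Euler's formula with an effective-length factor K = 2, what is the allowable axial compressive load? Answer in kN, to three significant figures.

P_allow = 28.1 kN

Buckling occurs about the weak axis: I_min = h·b³/12 = 186×68.2³/12 = 4.917×10^6 mm⁴ (b = 68.2 mm is the smaller dimension).
Effective length L_e = KL = 2×5.34 m = 10680 mm.
Euler critical load P_cr = π²EI/L_e² = π²×205000×4.917×10^6/10680² = 87220 N.
P_allow = P_cr/n = 87220/3.1 = 28130 N.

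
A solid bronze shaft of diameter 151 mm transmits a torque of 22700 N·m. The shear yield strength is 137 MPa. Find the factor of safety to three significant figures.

τ = 16T/(πd³) = 16×2.2700×10^7/(π×151³) = 33.58 MPa.
n = τ_limit/τ = 137/33.58 = 4.080.

n = 4.08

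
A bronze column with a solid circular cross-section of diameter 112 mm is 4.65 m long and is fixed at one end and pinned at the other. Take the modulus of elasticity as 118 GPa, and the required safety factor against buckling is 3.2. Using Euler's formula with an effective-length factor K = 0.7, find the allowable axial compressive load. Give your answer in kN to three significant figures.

I = πd⁴/64 = π×112⁴/64 = 7.724×10^6 mm⁴.
Effective length L_e = KL = 0.7×4.65 m = 3255 mm.
Euler critical load P_cr = π²EI/L_e² = π²×118000×7.724×10^6/3255² = 849000 N.
P_allow = P_cr/n = 849000/3.2 = 265300 N.

P_allow = 265 kN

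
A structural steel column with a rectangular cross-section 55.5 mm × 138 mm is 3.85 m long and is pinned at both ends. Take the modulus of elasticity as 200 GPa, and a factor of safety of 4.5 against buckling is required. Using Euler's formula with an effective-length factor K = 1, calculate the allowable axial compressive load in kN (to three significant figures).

Buckling occurs about the weak axis: I_min = h·b³/12 = 138×55.5³/12 = 1.966×10^6 mm⁴ (b = 55.5 mm is the smaller dimension).
Effective length L_e = KL = 1×3.85 m = 3850 mm.
Euler critical load P_cr = π²EI/L_e² = π²×200000×1.966×10^6/3850² = 261800 N.
P_allow = P_cr/n = 261800/4.5 = 58180 N.

P_allow = 58.2 kN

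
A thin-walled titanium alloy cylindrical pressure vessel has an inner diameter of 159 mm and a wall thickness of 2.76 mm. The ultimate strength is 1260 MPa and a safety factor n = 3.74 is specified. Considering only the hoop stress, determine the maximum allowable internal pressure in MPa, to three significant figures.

p_allow = 11.7 MPa

σ_allow = 1260/3.74 = 336.9 MPa.
σ_h = pD/(2t) → p_allow = 2σ_allow t/D = 2×336.9×2.76/159 = 11.70 MPa.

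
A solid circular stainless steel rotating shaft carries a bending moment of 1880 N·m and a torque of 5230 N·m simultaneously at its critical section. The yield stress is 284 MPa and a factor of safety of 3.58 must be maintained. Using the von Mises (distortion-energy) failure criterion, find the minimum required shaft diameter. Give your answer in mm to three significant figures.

σ_allow = σ_y/n = 284/3.58 = 79.33 MPa.
For a solid shaft σ_b = 32M/(πd³) and τ = 16T/(πd³), so the von Mises stress is σ' = (16/πd³)·√(4M²+3T²).
√(4M²+3T²) = √(4×(1.880×10^6)² + 3×(5.230×10^6)²) = 9.808×10^6 N·mm.
d³ = 16×9.808×10^6/(π×79.33) = 629700 mm³.
d = 85.71 mm.

d = 85.7 mm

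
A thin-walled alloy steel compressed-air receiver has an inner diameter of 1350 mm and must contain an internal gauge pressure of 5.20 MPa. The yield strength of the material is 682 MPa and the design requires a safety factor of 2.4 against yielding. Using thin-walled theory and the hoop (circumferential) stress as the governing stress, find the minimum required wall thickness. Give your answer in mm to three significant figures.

σ_allow = 682/2.4 = 284.2 MPa.
Hoop stress σ_h = pD/(2t), so t = pD/(2σ_allow) = 5.20×1350/(2×284.2) = 12.35 mm.

t = 12.4 mm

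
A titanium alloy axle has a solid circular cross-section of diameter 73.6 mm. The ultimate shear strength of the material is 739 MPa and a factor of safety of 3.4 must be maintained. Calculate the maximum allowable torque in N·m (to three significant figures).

τ_allow = 739/3.4 = 217.4 MPa.
For a solid shaft T_allow = τ_allow·πd³/16; πd³/16 = π×73.6³/16 = 78280 mm³.
T_allow = 217.4×78280 = 1.701×10^7 N·mm = 17010 N·m.

T_allow = 17000 N·m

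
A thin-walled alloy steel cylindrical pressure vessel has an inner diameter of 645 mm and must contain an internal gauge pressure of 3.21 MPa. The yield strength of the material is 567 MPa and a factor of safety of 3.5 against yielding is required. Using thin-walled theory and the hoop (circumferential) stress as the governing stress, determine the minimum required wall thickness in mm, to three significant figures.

σ_allow = 567/3.5 = 162.0 MPa.
Hoop stress σ_h = pD/(2t), so t = pD/(2σ_allow) = 3.21×645/(2×162.0) = 6.390 mm.

t = 6.39 mm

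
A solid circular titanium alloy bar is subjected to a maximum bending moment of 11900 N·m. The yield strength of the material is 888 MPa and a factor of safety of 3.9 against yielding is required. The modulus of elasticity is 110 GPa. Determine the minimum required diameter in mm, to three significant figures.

σ_allow = 888/3.9 = 227.7 MPa.
For a solid circular section σ = 32M/(πd³), so d³ = 32M/(π σ_allow) = 32×1.1900×10^7/(π×227.7) = 532400 mm³.
d = 81.05 mm.

d = 81.0 mm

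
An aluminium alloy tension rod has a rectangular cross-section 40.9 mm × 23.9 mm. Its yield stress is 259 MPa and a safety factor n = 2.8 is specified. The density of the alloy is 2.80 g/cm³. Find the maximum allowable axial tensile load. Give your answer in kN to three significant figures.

F_allow = 90.4 kN

σ_allow = 259/2.8 = 92.50 MPa.
A = 40.9×23.9 = 977.5 mm².
F_allow = σ_allow × A = 92.50×977.5 = 90420 N.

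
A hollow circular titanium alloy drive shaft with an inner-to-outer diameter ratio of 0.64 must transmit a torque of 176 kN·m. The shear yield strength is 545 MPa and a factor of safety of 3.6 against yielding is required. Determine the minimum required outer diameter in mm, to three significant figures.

d_o = 192 mm

τ_allow = 545/3.6 = 151.4 MPa.
For a hollow shaft τ = 16T/[πd_o³(1−k⁴)] with k = 0.64, so 1−k⁴ = 0.8322.
d_o³ = 16T/[π τ_allow (1−k⁴)] = 16×1.7600×10^8/(π×151.4×0.8322) = 7.115×10^6 mm³.
d_o = 192.3 mm.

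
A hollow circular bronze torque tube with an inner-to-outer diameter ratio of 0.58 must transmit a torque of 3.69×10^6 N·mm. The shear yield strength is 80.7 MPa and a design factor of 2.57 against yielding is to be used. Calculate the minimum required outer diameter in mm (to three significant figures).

d_o = 87.7 mm

τ_allow = 80.7/2.57 = 31.40 MPa.
For a hollow shaft τ = 16T/[πd_o³(1−k⁴)] with k = 0.58, so 1−k⁴ = 0.8868.
d_o³ = 16T/[π τ_allow (1−k⁴)] = 16×3690000/(π×31.40×0.8868) = 674900 mm³.
d_o = 87.71 mm.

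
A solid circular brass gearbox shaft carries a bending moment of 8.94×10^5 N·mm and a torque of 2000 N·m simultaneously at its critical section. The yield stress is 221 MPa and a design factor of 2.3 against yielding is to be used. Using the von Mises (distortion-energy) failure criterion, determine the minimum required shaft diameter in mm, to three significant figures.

d = 59.1 mm

σ_allow = σ_y/n = 221/2.3 = 96.09 MPa.
For a solid shaft σ_b = 32M/(πd³) and τ = 16T/(πd³), so the von Mises stress is σ' = (16/πd³)·√(4M²+3T²).
√(4M²+3T²) = √(4×(894000)² + 3×(2.000×10^6)²) = 3.898×10^6 N·mm.
d³ = 16×3.898×10^6/(π×96.09) = 206600 mm³.
d = 59.12 mm.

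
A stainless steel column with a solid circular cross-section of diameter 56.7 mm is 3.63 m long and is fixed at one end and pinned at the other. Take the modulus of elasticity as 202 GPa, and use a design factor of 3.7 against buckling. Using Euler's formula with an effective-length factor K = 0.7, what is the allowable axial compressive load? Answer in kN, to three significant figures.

P_allow = 42.3 kN

I = πd⁴/64 = π×56.7⁴/64 = 507300 mm⁴.
Effective length L_e = KL = 0.7×3.63 m = 2541 mm.
Euler critical load P_cr = π²EI/L_e² = π²×202000×507300/2541² = 156700 N.
P_allow = P_cr/n = 156700/3.7 = 42340 N.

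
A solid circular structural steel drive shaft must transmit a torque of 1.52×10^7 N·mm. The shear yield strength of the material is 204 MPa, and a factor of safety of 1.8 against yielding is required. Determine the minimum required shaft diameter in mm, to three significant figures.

Allowable shear stress τ_allow = 204/1.8 = 113.3 MPa.
For a solid shaft τ = 16T/(πd³), so d³ = 16T/(π τ_allow) = 16×1.5200×10^7/(π×113.3) = 683100 mm³.
d = (683100)^(1/3) = 88.07 mm.

d = 88.1 mm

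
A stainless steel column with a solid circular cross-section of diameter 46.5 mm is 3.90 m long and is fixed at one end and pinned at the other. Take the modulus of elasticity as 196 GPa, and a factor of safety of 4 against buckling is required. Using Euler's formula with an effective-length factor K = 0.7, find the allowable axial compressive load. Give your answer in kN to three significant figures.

P_allow = 14.9 kN

I = πd⁴/64 = π×46.5⁴/64 = 229500 mm⁴.
Effective length L_e = KL = 0.7×3.90 m = 2730 mm.
Euler critical load P_cr = π²EI/L_e² = π²×196000×229500/2730² = 59570 N.
P_allow = P_cr/n = 59570/4 = 14890 N.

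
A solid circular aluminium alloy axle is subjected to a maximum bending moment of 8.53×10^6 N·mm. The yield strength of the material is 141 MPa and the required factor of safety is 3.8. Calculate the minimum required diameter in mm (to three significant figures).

σ_allow = 141/3.8 = 37.11 MPa.
For a solid circular section σ = 32M/(πd³), so d³ = 32M/(π σ_allow) = 32×8530000/(π×37.11) = 2.342×10^6 mm³.
d = 132.8 mm.

d = 133 mm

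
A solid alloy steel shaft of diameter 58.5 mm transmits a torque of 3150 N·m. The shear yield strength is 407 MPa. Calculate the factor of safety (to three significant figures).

n = 5.08

τ = 16T/(πd³) = 16×3150000/(π×58.5³) = 80.13 MPa.
n = τ_limit/τ = 407/80.13 = 5.079.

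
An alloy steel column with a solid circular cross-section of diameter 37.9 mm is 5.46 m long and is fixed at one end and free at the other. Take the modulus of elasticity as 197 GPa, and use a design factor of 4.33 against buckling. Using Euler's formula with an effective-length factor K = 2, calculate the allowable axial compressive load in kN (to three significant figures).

P_allow = 0.381 kN

I = πd⁴/64 = π×37.9⁴/64 = 101300 mm⁴.
Effective length L_e = KL = 2×5.46 m = 10920 mm.
Euler critical load P_cr = π²EI/L_e² = π²×197000×101300/10920² = 1651 N.
P_allow = P_cr/n = 1651/4.33 = 381.4 N.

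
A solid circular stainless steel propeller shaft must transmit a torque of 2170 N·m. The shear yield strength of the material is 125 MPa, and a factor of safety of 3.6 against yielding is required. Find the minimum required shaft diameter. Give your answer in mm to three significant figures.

d = 68.3 mm

Allowable shear stress τ_allow = 125/3.6 = 34.72 MPa.
For a solid shaft τ = 16T/(πd³), so d³ = 16T/(π τ_allow) = 16×2170000/(π×34.72) = 318300 mm³.
d = (318300)^(1/3) = 68.28 mm.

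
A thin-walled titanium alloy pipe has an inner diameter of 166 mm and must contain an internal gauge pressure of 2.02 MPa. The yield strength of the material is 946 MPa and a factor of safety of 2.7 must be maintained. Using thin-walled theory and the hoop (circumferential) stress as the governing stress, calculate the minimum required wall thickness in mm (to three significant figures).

t = 0.479 mm

σ_allow = 946/2.7 = 350.4 MPa.
Hoop stress σ_h = pD/(2t), so t = pD/(2σ_allow) = 2.02×166/(2×350.4) = 0.4785 mm.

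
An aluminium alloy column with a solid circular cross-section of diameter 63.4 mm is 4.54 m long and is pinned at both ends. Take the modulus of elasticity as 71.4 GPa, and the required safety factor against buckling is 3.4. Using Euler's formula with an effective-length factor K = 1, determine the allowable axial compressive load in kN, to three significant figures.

I = πd⁴/64 = π×63.4⁴/64 = 793100 mm⁴.
Effective length L_e = KL = 1×4.54 m = 4540 mm.
Euler critical load P_cr = π²EI/L_e² = π²×71400×793100/4540² = 27120 N.
P_allow = P_cr/n = 27120/3.4 = 7975 N.

P_allow = 7.98 kN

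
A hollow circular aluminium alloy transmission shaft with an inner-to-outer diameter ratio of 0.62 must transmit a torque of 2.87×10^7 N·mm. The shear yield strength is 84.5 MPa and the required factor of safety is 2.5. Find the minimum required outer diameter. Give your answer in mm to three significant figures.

d_o = 172 mm

τ_allow = 84.5/2.5 = 33.80 MPa.
For a hollow shaft τ = 16T/[πd_o³(1−k⁴)] with k = 0.62, so 1−k⁴ = 0.8522.
d_o³ = 16T/[π τ_allow (1−k⁴)] = 16×2.8700×10^7/(π×33.80×0.8522) = 5.074×10^6 mm³.
d_o = 171.8 mm.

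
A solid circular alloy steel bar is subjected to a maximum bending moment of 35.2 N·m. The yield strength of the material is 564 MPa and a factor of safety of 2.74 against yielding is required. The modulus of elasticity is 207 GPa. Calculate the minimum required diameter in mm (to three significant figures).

σ_allow = 564/2.74 = 205.8 MPa.
For a solid circular section σ = 32M/(πd³), so d³ = 32M/(π σ_allow) = 32×35200/(π×205.8) = 1742 mm³.
d = 12.03 mm.

d = 12.0 mm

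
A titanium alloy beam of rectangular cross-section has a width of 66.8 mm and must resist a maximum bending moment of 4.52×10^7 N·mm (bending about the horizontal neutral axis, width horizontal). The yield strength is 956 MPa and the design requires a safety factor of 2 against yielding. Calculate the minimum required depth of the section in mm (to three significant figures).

h = 92.2 mm

σ_allow = 956/2 = 478.0 MPa.
For a rectangular section σ = 6M/(bh²), so h² = 6M/(b σ_allow) = 6×4.5200×10^7/(66.8×478.0) = 8493 mm².
h = 92.16 mm.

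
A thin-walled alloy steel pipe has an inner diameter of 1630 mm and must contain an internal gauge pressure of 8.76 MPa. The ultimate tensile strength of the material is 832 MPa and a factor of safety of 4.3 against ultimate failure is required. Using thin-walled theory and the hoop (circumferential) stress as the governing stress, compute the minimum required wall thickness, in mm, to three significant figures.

σ_allow = 832/4.3 = 193.5 MPa.
Hoop stress σ_h = pD/(2t), so t = pD/(2σ_allow) = 8.76×1630/(2×193.5) = 36.90 mm.

t = 36.9 mm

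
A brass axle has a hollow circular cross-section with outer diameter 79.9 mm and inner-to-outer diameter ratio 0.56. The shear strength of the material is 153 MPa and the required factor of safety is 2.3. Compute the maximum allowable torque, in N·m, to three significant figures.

T_allow = 6010 N·m

τ_allow = 153/2.3 = 66.52 MPa.
For a hollow shaft T_allow = τ_allow·πd_o³(1−k⁴)/16 with 1−k⁴ = 0.9017, so πd_o³(1−k⁴)/16 = 90300 mm³.
T_allow = 66.52×90300 = 6.007×10^6 N·mm = 6007 N·m.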